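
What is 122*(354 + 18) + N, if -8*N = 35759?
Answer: 327313/8 ≈ 40914.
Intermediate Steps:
N = -35759/8 (N = -⅛*35759 = -35759/8 ≈ -4469.9)
122*(354 + 18) + N = 122*(354 + 18) - 35759/8 = 122*372 - 35759/8 = 45384 - 35759/8 = 327313/8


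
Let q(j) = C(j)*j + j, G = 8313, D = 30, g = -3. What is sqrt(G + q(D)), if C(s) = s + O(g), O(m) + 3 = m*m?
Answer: 3*sqrt(1047) ≈ 97.072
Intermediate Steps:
O(m) = -3 + m**2 (O(m) = -3 + m*m = -3 + m**2)
C(s) = 6 + s (C(s) = s + (-3 + (-3)**2) = s + (-3 + 9) = s + 6 = 6 + s)
q(j) = j + j*(6 + j) (q(j) = (6 + j)*j + j = j*(6 + j) + j = j + j*(6 + j))
sqrt(G + q(D)) = sqrt(8313 + 30*(7 + 30)) = sqrt(8313 + 30*37) = sqrt(8313 + 1110) = sqrt(9423) = 3*sqrt(1047)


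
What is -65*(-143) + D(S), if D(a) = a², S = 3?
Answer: 9304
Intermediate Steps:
-65*(-143) + D(S) = -65*(-143) + 3² = 9295 + 9 = 9304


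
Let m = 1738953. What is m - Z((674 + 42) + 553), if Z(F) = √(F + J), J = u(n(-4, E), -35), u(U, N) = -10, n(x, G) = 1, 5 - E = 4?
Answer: 1738953 - √1259 ≈ 1.7389e+6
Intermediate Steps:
E = 1 (E = 5 - 1*4 = 5 - 4 = 1)
J = -10
Z(F) = √(-10 + F) (Z(F) = √(F - 10) = √(-10 + F))
m - Z((674 + 42) + 553) = 1738953 - √(-10 + ((674 + 42) + 553)) = 1738953 - √(-10 + (716 + 553)) = 1738953 - √(-10 + 1269) = 1738953 - √1259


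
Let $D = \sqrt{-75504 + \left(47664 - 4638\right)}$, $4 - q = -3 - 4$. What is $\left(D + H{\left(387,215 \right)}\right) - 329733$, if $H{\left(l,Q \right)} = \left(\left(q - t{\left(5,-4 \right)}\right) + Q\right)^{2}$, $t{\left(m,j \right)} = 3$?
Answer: $-280004 + i \sqrt{32478} \approx -2.8 \cdot 10^{5} + 180.22 i$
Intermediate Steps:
$q = 11$ ($q = 4 - \left(-3 - 4\right) = 4 - -7 = 4 + 7 = 11$)
$H{\left(l,Q \right)} = \left(8 + Q\right)^{2}$ ($H{\left(l,Q \right)} = \left(\left(11 - 3\right) + Q\right)^{2} = \left(8 + Q\right)^{2}$)
$D = i \sqrt{32478}$ ($D = \sqrt{-75504 + \left(47664 - 4638\right)} = \sqrt{-75504 + 43026} = \sqrt{-32478} = i \sqrt{32478} \approx 180.22 i$)
$\left(D + H{\left(387,215 \right)}\right) - 329733 = \left(i \sqrt{32478} + \left(8 + 215\right)^{2}\right) - 329733 = \left(i \sqrt{32478} + 223^{2}\right) - 329733 = \left(i \sqrt{32478} + 49729\right) - 329733 = \left(49729 + i \sqrt{32478}\right) - 329733 = -280004 + i \sqrt{32478}$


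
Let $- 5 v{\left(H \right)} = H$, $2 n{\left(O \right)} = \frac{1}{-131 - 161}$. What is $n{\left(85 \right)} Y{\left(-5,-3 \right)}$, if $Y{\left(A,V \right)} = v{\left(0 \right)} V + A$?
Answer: $\frac{5}{584} \approx 0.0085616$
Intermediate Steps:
$n{\left(O \right)} = - \frac{1}{584}$ ($n{\left(O \right)} = \frac{1}{2 \left(-131 - 161\right)} = \frac{1}{2 \left(-292\right)} = \frac{1}{2} \left(- \frac{1}{292}\right) = - \frac{1}{584}$)
$v{\left(H \right)} = - \frac{H}{5}$
$Y{\left(A,V \right)} = A$ ($Y{\left(A,V \right)} = \left(- \frac{1}{5}\right) 0 V + A = 0 V + A = 0 + A = A$)
$n{\left(85 \right)} Y{\left(-5,-3 \right)} = \left(- \frac{1}{584}\right) \left(-5\right) = \frac{5}{584}$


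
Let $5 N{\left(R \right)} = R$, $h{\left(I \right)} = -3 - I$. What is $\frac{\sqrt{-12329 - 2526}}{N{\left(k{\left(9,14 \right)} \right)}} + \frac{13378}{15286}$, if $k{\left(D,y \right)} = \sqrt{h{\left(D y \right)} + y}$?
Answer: $\frac{6689}{7643} + \frac{5 \sqrt{68333}}{23} \approx 57.703$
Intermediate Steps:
$k{\left(D,y \right)} = \sqrt{-3 + y - D y}$ ($k{\left(D,y \right)} = \sqrt{\left(-3 - D y\right) + y} = \sqrt{-3 + y - D y}$)
$N{\left(R \right)} = \frac{R}{5}$
$\frac{\sqrt{-12329 - 2526}}{N{\left(k{\left(9,14 \right)} \right)}} + \frac{13378}{15286} = \frac{\sqrt{-12329 - 2526}}{\frac{1}{5} \sqrt{-3 + 14 - 9 \cdot 14}} + \frac{13378}{15286} = \frac{\sqrt{-14855}}{\frac{1}{5} \sqrt{-3 + 14 - 126}} + 13378 \cdot \frac{1}{15286} = \frac{i \sqrt{14855}}{\frac{1}{5} \sqrt{-115}} + \frac{6689}{7643} = \frac{i \sqrt{14855}}{\frac{1}{5} i \sqrt{115}} + \frac{6689}{7643} = i \sqrt{14855} \left(- \frac{i \sqrt{115}}{23}\right) + \frac{6689}{7643} = \frac{5 \sqrt{68333}}{23} + \frac{6689}{7643} = \frac{6689}{7643} + \frac{5 \sqrt{68333}}{23}$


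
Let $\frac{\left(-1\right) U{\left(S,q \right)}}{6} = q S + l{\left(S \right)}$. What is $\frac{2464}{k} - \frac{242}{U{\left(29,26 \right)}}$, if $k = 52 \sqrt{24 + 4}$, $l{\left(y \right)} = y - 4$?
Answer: $\frac{121}{2337} + \frac{44 \sqrt{7}}{13} \approx 9.0066$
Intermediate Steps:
$l{\left(y \right)} = -4 + y$ ($l{\left(y \right)} = y - 4 = -4 + y$)
$U{\left(S,q \right)} = 24 - 6 S - 6 S q$ ($U{\left(S,q \right)} = - 6 \left(q S + \left(-4 + S\right)\right) = - 6 \left(S q + \left(-4 + S\right)\right) = - 6 \left(-4 + S + S q\right) = 24 - 6 S - 6 S q$)
$k = 104 \sqrt{7}$ ($k = 52 \sqrt{28} = 52 \cdot 2 \sqrt{7} = 104 \sqrt{7} \approx 275.16$)
$\frac{2464}{k} - \frac{242}{U{\left(29,26 \right)}} = \frac{2464}{104 \sqrt{7}} - \frac{242}{24 - 174 - 174 \cdot 26} = 2464 \frac{\sqrt{7}}{728} - \frac{242}{24 - 174 - 4524} = \frac{44 \sqrt{7}}{13} - \frac{242}{-4674} = \frac{44 \sqrt{7}}{13} - - \frac{121}{2337} = \frac{44 \sqrt{7}}{13} + \frac{121}{2337} = \frac{121}{2337} + \frac{44 \sqrt{7}}{13}$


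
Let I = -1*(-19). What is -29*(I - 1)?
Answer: -522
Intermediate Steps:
I = 19
-29*(I - 1) = -29*(19 - 1) = -29*18 = -522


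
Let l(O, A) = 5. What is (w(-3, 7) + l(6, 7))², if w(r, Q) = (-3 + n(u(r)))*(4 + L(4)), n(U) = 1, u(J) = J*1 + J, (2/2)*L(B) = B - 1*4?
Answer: 9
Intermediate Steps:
L(B) = -4 + B (L(B) = B - 1*4 = B - 4 = -4 + B)
u(J) = 2*J (u(J) = J + J = 2*J)
w(r, Q) = -8 (w(r, Q) = (-3 + 1)*(4 + (-4 + 4)) = -2*(4 + 0) = -2*4 = -8)
(w(-3, 7) + l(6, 7))² = (-8 + 5)² = (-3)² = 9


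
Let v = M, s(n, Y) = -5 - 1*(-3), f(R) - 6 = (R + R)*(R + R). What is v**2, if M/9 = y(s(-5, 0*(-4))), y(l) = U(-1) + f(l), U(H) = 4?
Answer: 54756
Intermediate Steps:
f(R) = 6 + 4*R**2 (f(R) = 6 + (R + R)*(R + R) = 6 + (2*R)*(2*R) = 6 + 4*R**2)
s(n, Y) = -2 (s(n, Y) = -5 + 3 = -2)
y(l) = 10 + 4*l**2 (y(l) = 4 + (6 + 4*l**2) = 10 + 4*l**2)
M = 234 (M = 9*(10 + 4*(-2)**2) = 9*(10 + 4*4) = 9*(10 + 16) = 9*26 = 234)
v = 234
v**2 = 234**2 = 54756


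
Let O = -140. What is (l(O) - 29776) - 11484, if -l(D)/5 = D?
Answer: -40560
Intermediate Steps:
l(D) = -5*D
(l(O) - 29776) - 11484 = (-5*(-140) - 29776) - 11484 = (700 - 29776) - 11484 = -29076 - 11484 = -40560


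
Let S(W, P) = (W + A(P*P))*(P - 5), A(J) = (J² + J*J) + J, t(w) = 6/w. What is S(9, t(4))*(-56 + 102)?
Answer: -27531/8 ≈ -3441.4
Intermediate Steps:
A(J) = J + 2*J² (A(J) = (J² + J²) + J = 2*J² + J = J + 2*J²)
S(W, P) = (-5 + P)*(W + P²*(1 + 2*P²)) (S(W, P) = (W + (P*P)*(1 + 2*(P*P)))*(P - 5) = (W + P²*(1 + 2*P²))*(-5 + P) = (-5 + P)*(W + P²*(1 + 2*P²)))
S(9, t(4))*(-56 + 102) = ((6/4)³ - 10*(6/4)⁴ - 5*9 - 5*(6/4)² + 2*(6/4)⁵ + (6/4)*9)*(-56 + 102) = ((6*(¼))³ - 10*(6*(¼))⁴ - 45 - 5*(6*(¼))² + 2*(6*(¼))⁵ + (6*(¼))*9)*46 = ((3/2)³ - 10*(3/2)⁴ - 45 - 5*(3/2)² + 2*(3/2)⁵ + (3/2)*9)*46 = (27/8 - 10*81/16 - 45 - 5*9/4 + 2*(243/32) + 27/2)*46 = (27/8 - 405/8 - 45 - 45/4 + 243/16 + 27/2)*46 = -1197/16*46 = -27531/8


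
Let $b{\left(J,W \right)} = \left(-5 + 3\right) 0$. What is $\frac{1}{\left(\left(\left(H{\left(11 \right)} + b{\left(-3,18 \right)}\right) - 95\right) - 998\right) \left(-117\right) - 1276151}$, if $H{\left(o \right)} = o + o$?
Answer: $- \frac{1}{1150844} \approx -8.6893 \cdot 10^{-7}$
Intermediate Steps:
$b{\left(J,W \right)} = 0$ ($b{\left(J,W \right)} = \left(-2\right) 0 = 0$)
$H{\left(o \right)} = 2 o$
$\frac{1}{\left(\left(\left(H{\left(11 \right)} + b{\left(-3,18 \right)}\right) - 95\right) - 998\right) \left(-117\right) - 1276151} = \frac{1}{\left(\left(\left(2 \cdot 11 + 0\right) - 95\right) - 998\right) \left(-117\right) - 1276151} = \frac{1}{\left(\left(\left(22 + 0\right) - 95\right) - 998\right) \left(-117\right) - 1276151} = \frac{1}{\left(\left(22 - 95\right) - 998\right) \left(-117\right) - 1276151} = \frac{1}{\left(-73 - 998\right) \left(-117\right) - 1276151} = \frac{1}{\left(-1071\right) \left(-117\right) - 1276151} = \frac{1}{125307 - 1276151} = \frac{1}{-1150844} = - \frac{1}{1150844}$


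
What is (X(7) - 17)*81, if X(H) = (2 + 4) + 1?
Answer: -810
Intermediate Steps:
X(H) = 7 (X(H) = 6 + 1 = 7)
(X(7) - 17)*81 = (7 - 17)*81 = -10*81 = -810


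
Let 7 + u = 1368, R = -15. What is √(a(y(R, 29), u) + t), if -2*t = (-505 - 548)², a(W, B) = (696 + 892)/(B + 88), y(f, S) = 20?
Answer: I*√517344862930/966 ≈ 744.58*I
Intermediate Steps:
u = 1361 (u = -7 + 1368 = 1361)
a(W, B) = 1588/(88 + B)
t = -1108809/2 (t = -(-505 - 548)²/2 = -½*(-1053)² = -½*1108809 = -1108809/2 ≈ -5.5440e+5)
√(a(y(R, 29), u) + t) = √(1588/(88 + 1361) - 1108809/2) = √(1588/1449 - 1108809/2) = √(-1606661065/2898) = I*√517344862930/966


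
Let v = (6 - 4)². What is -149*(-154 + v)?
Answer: 22350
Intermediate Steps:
v = 4 (v = 2² = 4)
-149*(-154 + v) = -149*(-154 + 4) = -149*(-150) = 22350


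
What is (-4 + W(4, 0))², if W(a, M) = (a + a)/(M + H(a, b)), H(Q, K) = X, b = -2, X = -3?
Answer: 400/9 ≈ 44.444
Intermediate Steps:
H(Q, K) = -3
W(a, M) = 2*a/(-3 + M) (W(a, M) = (a + a)/(M - 3) = (2*a)/(-3 + M) = 2*a/(-3 + M))
(-4 + W(4, 0))² = (-4 + 2*4/(-3 + 0))² = (-4 + 2*4/(-3))² = (-4 + 2*4*(-⅓))² = (-4 - 8/3)² = (-20/3)² = 400/9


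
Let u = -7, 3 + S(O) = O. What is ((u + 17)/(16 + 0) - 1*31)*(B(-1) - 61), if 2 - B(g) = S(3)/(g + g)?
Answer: 14337/8 ≈ 1792.1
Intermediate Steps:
S(O) = -3 + O
B(g) = 2 (B(g) = 2 - (-3 + 3)/(g + g) = 2 - 0/(2*g) = 2 - 0*1/(2*g) = 2 - 1*0 = 2 + 0 = 2)
((u + 17)/(16 + 0) - 1*31)*(B(-1) - 61) = ((-7 + 17)/(16 + 0) - 1*31)*(2 - 61) = (10/16 - 31)*(-59) = (10*(1/16) - 31)*(-59) = (5/8 - 31)*(-59) = -243/8*(-59) = 14337/8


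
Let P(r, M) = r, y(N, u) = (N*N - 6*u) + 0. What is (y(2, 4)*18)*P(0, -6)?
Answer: 0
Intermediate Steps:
y(N, u) = N² - 6*u (y(N, u) = (N² - 6*u) + 0 = N² - 6*u)
(y(2, 4)*18)*P(0, -6) = ((2² - 6*4)*18)*0 = ((4 - 24)*18)*0 = -20*18*0 = -360*0 = 0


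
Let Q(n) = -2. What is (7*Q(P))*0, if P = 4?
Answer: 0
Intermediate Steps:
(7*Q(P))*0 = (7*(-2))*0 = -14*0 = 0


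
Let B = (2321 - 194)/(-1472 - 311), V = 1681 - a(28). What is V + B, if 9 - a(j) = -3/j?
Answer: 83408023/49924 ≈ 1670.7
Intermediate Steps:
a(j) = 9 + 3/j (a(j) = 9 - (-3)/j = 9 + 3/j)
V = 46813/28 (V = 1681 - (9 + 3/28) = 1681 - 1*255/28 = 1681 - 255/28 = 46813/28 ≈ 1671.9)
B = -2127/1783 (B = 2127/(-1783) = 2127*(-1/1783) = -2127/1783 ≈ -1.1929)
V + B = 46813/28 - 2127/1783 = 83408023/49924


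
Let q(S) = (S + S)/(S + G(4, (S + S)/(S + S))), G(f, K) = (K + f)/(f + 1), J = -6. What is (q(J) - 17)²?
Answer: 5329/25 ≈ 213.16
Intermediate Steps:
G(f, K) = (K + f)/(1 + f)
q(S) = 2*S/(1 + S) (q(S) = (S + S)/(S + ((S + S)/(S + S) + 4)/(1 + 4)) = (2*S)/(S + ((2*S)/((2*S)) + 4)/5) = (2*S)/(S + ((2*S)*(1/(2*S)) + 4)/5) = (2*S)/(S + (1 + 4)/5) = (2*S)/(S + (⅕)*5) = (2*S)/(S + 1) = (2*S)/(1 + S) = 2*S/(1 + S))
(q(J) - 17)² = (2*(-6)/(1 - 6) - 17)² = (2*(-6)/(-5) - 17)² = (2*(-6)*(-⅕) - 17)² = (12/5 - 17)² = (-73/5)² = 5329/25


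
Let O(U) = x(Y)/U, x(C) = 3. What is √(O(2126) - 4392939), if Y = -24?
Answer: I*√19855539549186/2126 ≈ 2095.9*I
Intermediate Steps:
O(U) = 3/U
√(O(2126) - 4392939) = √(3/2126 - 4392939) = √(-9339388311/2126) = I*√19855539549186/2126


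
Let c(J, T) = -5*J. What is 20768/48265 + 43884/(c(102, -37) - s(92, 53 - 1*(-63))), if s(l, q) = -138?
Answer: -175861297/1496215 ≈ -117.54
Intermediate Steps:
20768/48265 + 43884/(c(102, -37) - s(92, 53 - 1*(-63))) = 20768/48265 + 43884/(-5*102 - 1*(-138)) = 20768*(1/48265) + 43884/(-510 + 138) = 20768/48265 + 43884/(-372) = 20768/48265 + 43884*(-1/372) = 20768/48265 - 3657/31 = -175861297/1496215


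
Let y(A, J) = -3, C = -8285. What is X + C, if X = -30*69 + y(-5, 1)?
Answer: -10358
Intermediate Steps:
X = -2073 (X = -30*69 - 3 = -2070 - 3 = -2073)
X + C = -2073 - 8285 = -10358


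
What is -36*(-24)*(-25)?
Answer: -21600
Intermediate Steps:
-36*(-24)*(-25) = 864*(-25) = -21600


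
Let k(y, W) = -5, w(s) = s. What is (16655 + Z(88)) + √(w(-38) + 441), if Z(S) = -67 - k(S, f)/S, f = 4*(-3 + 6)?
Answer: 1459749/88 + √403 ≈ 16608.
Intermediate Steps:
f = 12 (f = 4*3 = 12)
Z(S) = -67 + 5/S (Z(S) = -67 - (-5)/S = -67 + 5/S)
(16655 + Z(88)) + √(w(-38) + 441) = (16655 + (-67 + 5/88)) + √(-38 + 441) = (16655 + (-67 + 5*(1/88))) + √403 = (16655 + (-67 + 5/88)) + √403 = (16655 - 5891/88) + √403 = 1459749/88 + √403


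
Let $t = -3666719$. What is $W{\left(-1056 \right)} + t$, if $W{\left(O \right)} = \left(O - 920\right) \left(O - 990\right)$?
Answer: $376177$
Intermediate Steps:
$W{\left(O \right)} = \left(-990 + O\right) \left(-920 + O\right)$ ($W{\left(O \right)} = \left(-920 + O\right) \left(-990 + O\right) = \left(-990 + O\right) \left(-920 + O\right)$)
$W{\left(-1056 \right)} + t = \left(910800 + \left(-1056\right)^{2} - -2016960\right) - 3666719 = \left(910800 + 1115136 + 2016960\right) - 3666719 = 4042896 - 3666719 = 376177$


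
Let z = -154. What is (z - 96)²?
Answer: 62500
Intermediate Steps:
(z - 96)² = (-154 - 96)² = (-250)² = 62500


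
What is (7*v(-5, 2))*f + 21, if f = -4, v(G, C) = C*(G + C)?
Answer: 189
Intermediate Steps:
v(G, C) = C*(C + G)
(7*v(-5, 2))*f + 21 = (7*(2*(2 - 5)))*(-4) + 21 = (7*(2*(-3)))*(-4) + 21 = (7*(-6))*(-4) + 21 = -42*(-4) + 21 = 168 + 21 = 189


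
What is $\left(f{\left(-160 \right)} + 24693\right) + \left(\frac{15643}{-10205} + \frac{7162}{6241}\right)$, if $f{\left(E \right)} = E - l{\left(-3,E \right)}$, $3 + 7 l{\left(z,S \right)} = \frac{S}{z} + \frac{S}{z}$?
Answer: $\frac{32792012890397}{1337477505} \approx 24518.0$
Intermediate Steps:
$l{\left(z,S \right)} = - \frac{3}{7} + \frac{2 S}{7 z}$ ($l{\left(z,S \right)} = - \frac{3}{7} + \frac{\frac{S}{z} + \frac{S}{z}}{7} = - \frac{3}{7} + \frac{2 S \frac{1}{z}}{7} = - \frac{3}{7} + \frac{2 S}{7 z}$)
$f{\left(E \right)} = \frac{3}{7} + \frac{23 E}{21}$ ($f{\left(E \right)} = E - \frac{\left(-3\right) \left(-3\right) + 2 E}{7 \left(-3\right)} = E - \frac{1}{7} \left(- \frac{1}{3}\right) \left(9 + 2 E\right) = E - \left(- \frac{3}{7} - \frac{2 E}{21}\right) = E + \left(\frac{3}{7} + \frac{2 E}{21}\right) = \frac{3}{7} + \frac{23 E}{21}$)
$\left(f{\left(-160 \right)} + 24693\right) + \left(\frac{15643}{-10205} + \frac{7162}{6241}\right) = \left(\left(\frac{3}{7} + \frac{23}{21} \left(-160\right)\right) + 24693\right) + \left(\frac{15643}{-10205} + \frac{7162}{6241}\right) = \left(\left(\frac{3}{7} - \frac{3680}{21}\right) + 24693\right) + \left(15643 \left(- \frac{1}{10205}\right) + 7162 \cdot \frac{1}{6241}\right) = \left(- \frac{3671}{21} + 24693\right) + \left(- \frac{15643}{10205} + \frac{7162}{6241}\right) = \frac{514882}{21} - \frac{24539753}{63689405} = \frac{32792012890397}{1337477505}$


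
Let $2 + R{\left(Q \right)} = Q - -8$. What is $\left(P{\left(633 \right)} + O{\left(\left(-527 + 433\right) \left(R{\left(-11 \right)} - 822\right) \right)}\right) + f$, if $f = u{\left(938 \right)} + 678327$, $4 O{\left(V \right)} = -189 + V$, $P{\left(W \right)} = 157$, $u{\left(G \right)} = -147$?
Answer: $\frac{2790897}{4} \approx 6.9772 \cdot 10^{5}$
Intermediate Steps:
$R{\left(Q \right)} = 6 + Q$ ($R{\left(Q \right)} = -2 + \left(Q - -8\right) = -2 + \left(Q + 8\right) = -2 + \left(8 + Q\right) = 6 + Q$)
$O{\left(V \right)} = - \frac{189}{4} + \frac{V}{4}$ ($O{\left(V \right)} = \frac{-189 + V}{4} = - \frac{189}{4} + \frac{V}{4}$)
$f = 678180$ ($f = -147 + 678327 = 678180$)
$\left(P{\left(633 \right)} + O{\left(\left(-527 + 433\right) \left(R{\left(-11 \right)} - 822\right) \right)}\right) + f = \left(157 - \left(\frac{189}{4} - \frac{\left(-527 + 433\right) \left(\left(6 - 11\right) - 822\right)}{4}\right)\right) + 678180 = \left(157 - \left(\frac{189}{4} - \frac{\left(-94\right) \left(-5 - 822\right)}{4}\right)\right) + 678180 = \left(157 - \left(\frac{189}{4} - \frac{\left(-94\right) \left(-827\right)}{4}\right)\right) + 678180 = \left(157 + \left(- \frac{189}{4} + \frac{1}{4} \cdot 77738\right)\right) + 678180 = \left(157 + \left(- \frac{189}{4} + \frac{38869}{2}\right)\right) + 678180 = \left(157 + \frac{77549}{4}\right) + 678180 = \frac{78177}{4} + 678180 = \frac{2790897}{4}$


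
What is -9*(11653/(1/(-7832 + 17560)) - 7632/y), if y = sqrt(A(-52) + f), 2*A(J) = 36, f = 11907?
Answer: -1020243456 + 432*sqrt(53)/5 ≈ -1.0202e+9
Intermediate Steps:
A(J) = 18 (A(J) = (1/2)*36 = 18)
y = 15*sqrt(53) (y = sqrt(18 + 11907) = sqrt(11925) = 15*sqrt(53) ≈ 109.20)
-9*(11653/(1/(-7832 + 17560)) - 7632/y) = -9*(11653/(1/(-7832 + 17560)) - 7632*sqrt(53)/795) = -9*(11653/(1/9728) - 48*sqrt(53)/5) = -9*(11653*9728 - 48*sqrt(53)/5) = -9*(113360384 - 48*sqrt(53)/5) = -1020243456 + 432*sqrt(53)/5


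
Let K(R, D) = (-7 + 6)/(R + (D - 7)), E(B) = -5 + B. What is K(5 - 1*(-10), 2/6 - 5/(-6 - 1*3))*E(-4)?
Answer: 81/80 ≈ 1.0125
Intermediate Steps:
K(R, D) = -1/(-7 + D + R) (K(R, D) = -1/(R + (-7 + D)) = -1/(-7 + D + R))
K(5 - 1*(-10), 2/6 - 5/(-6 - 1*3))*E(-4) = (-1/(-7 + (2/6 - 5/(-6 - 1*3)) + (5 - 1*(-10))))*(-5 - 4) = -1/(-7 + (2*(⅙) - 5/(-6 - 3)) + (5 + 10))*(-9) = -1/(-7 + (⅓ - 5/(-9)) + 15)*(-9) = -1/(-7 + (⅓ - 5*(-⅑)) + 15)*(-9) = -1/(-7 + (⅓ + 5/9) + 15)*(-9) = -1/(-7 + 8/9 + 15)*(-9) = -1/80/9*(-9) = -1*9/80*(-9) = -9/80*(-9) = 81/80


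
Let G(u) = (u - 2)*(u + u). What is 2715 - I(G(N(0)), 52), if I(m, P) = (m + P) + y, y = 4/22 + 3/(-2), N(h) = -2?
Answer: 58263/22 ≈ 2648.3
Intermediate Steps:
G(u) = 2*u*(-2 + u) (G(u) = (-2 + u)*(2*u) = 2*u*(-2 + u))
y = -29/22 (y = 4*(1/22) + 3*(-½) = 2/11 - 3/2 = -29/22 ≈ -1.3182)
I(m, P) = -29/22 + P + m (I(m, P) = (m + P) - 29/22 = (P + m) - 29/22 = -29/22 + P + m)
2715 - I(G(N(0)), 52) = 2715 - (-29/22 + 52 + 2*(-2)*(-2 - 2)) = 2715 - (-29/22 + 52 + 2*(-2)*(-4)) = 2715 - (-29/22 + 52 + 16) = 2715 - 1*1467/22 = 2715 - 1467/22 = 58263/22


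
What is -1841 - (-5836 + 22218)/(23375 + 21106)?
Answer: -81905903/44481 ≈ -1841.4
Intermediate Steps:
-1841 - (-5836 + 22218)/(23375 + 21106) = -1841 - 16382/44481 = -81905903/44481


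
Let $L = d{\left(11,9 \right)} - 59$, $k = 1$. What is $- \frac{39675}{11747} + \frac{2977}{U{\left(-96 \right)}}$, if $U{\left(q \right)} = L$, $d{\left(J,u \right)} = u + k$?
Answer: $- \frac{36914894}{575603} \approx -64.133$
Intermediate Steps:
$d{\left(J,u \right)} = 1 + u$ ($d{\left(J,u \right)} = u + 1 = 1 + u$)
$L = -49$ ($L = \left(1 + 9\right) - 59 = 10 - 59 = -49$)
$U{\left(q \right)} = -49$
$- \frac{39675}{11747} + \frac{2977}{U{\left(-96 \right)}} = - \frac{39675}{11747} + \frac{2977}{-49} = \left(-39675\right) \frac{1}{11747} + 2977 \left(- \frac{1}{49}\right) = - \frac{39675}{11747} - \frac{2977}{49} = - \frac{36914894}{575603}$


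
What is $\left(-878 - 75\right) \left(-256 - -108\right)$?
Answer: $141044$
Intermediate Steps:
$\left(-878 - 75\right) \left(-256 - -108\right) = - 953 \left(-256 + 108\right) = \left(-953\right) \left(-148\right) = 141044$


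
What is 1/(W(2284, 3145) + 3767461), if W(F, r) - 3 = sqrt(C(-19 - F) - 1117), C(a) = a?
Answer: 941866/3548446248679 - 3*I*sqrt(95)/7096892497358 ≈ 2.6543e-7 - 4.1202e-12*I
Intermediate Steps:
W(F, r) = 3 + sqrt(-1136 - F) (W(F, r) = 3 + sqrt((-19 - F) - 1117) = 3 + sqrt(-1136 - F))
1/(W(2284, 3145) + 3767461) = 1/((3 + sqrt(-1136 - 1*2284)) + 3767461) = 1/((3 + sqrt(-1136 - 2284)) + 3767461) = 1/((3 + sqrt(-3420)) + 3767461) = 1/((3 + 6*I*sqrt(95)) + 3767461) = 1/(3767464 + 6*I*sqrt(95))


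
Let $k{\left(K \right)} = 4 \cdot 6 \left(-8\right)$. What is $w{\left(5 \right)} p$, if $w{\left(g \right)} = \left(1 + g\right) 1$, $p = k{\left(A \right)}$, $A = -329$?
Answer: $-1152$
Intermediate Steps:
$k{\left(K \right)} = -192$ ($k{\left(K \right)} = 24 \left(-8\right) = -192$)
$p = -192$
$w{\left(g \right)} = 1 + g$
$w{\left(5 \right)} p = \left(1 + 5\right) \left(-192\right) = 6 \left(-192\right) = -1152$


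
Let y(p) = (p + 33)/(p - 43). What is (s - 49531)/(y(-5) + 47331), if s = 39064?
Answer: -125604/567965 ≈ -0.22115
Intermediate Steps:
y(p) = (33 + p)/(-43 + p)
(s - 49531)/(y(-5) + 47331) = (39064 - 49531)/((33 - 5)/(-43 - 5) + 47331) = -10467/(28/(-48) + 47331) = -10467/(-1/48*28 + 47331) = -10467/(-7/12 + 47331) = -10467/567965/12 = -10467*12/567965 = -125604/567965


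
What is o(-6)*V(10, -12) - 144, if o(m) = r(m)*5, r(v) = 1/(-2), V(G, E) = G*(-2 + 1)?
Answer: -119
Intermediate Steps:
V(G, E) = -G (V(G, E) = G*(-1) = -G)
r(v) = -½
o(m) = -5/2 (o(m) = -½*5 = -5/2)
o(-6)*V(10, -12) - 144 = -(-5)*10/2 - 144 = -5/2*(-10) - 144 = 25 - 144 = -119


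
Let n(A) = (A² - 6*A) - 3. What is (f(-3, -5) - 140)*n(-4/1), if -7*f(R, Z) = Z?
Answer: -36075/7 ≈ -5153.6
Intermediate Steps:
f(R, Z) = -Z/7
n(A) = -3 + A² - 6*A
(f(-3, -5) - 140)*n(-4/1) = (-⅐*(-5) - 140)*(-3 + (-4/1)² - (-24)/1) = (5/7 - 140)*(-3 + (-4*1)² - (-24)) = -975*(-3 + (-4)² - 6*(-4))/7 = -975*(-3 + 16 + 24)/7 = -975/7*37 = -36075/7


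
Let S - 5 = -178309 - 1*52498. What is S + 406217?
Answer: 175415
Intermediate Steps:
S = -230802 (S = 5 + (-178309 - 1*52498) = 5 + (-178309 - 52498) = 5 - 230807 = -230802)
S + 406217 = -230802 + 406217 = 175415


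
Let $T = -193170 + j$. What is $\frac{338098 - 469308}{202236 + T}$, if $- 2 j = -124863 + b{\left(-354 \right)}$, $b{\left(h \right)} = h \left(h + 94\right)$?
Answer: $- \frac{52484}{10191} \approx -5.15$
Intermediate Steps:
$b{\left(h \right)} = h \left(94 + h\right)$
$j = \frac{32823}{2}$ ($j = - \frac{-124863 - 354 \left(94 - 354\right)}{2} = - \frac{-124863 - -92040}{2} = - \frac{-124863 + 92040}{2} = \left(- \frac{1}{2}\right) \left(-32823\right) = \frac{32823}{2} \approx 16412.0$)
$T = - \frac{353517}{2}$ ($T = -193170 + \frac{32823}{2} = - \frac{353517}{2} \approx -1.7676 \cdot 10^{5}$)
$\frac{338098 - 469308}{202236 + T} = \frac{338098 - 469308}{202236 - \frac{353517}{2}} = - \frac{131210}{\frac{50955}{2}} = \left(-131210\right) \frac{2}{50955} = - \frac{52484}{10191}$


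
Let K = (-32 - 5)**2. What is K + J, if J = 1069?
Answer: 2438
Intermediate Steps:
K = 1369 (K = (-37)**2 = 1369)
K + J = 1369 + 1069 = 2438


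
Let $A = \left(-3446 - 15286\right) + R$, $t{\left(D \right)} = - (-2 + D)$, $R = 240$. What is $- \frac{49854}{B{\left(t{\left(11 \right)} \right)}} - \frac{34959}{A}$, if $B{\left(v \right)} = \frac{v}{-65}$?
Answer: $- \frac{6658132921}{18492} \approx -3.6006 \cdot 10^{5}$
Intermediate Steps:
$t{\left(D \right)} = 2 - D$
$A = -18492$ ($A = \left(-3446 - 15286\right) + 240 = -18732 + 240 = -18492$)
$B{\left(v \right)} = - \frac{v}{65}$ ($B{\left(v \right)} = v \left(- \frac{1}{65}\right) = - \frac{v}{65}$)
$- \frac{49854}{B{\left(t{\left(11 \right)} \right)}} - \frac{34959}{A} = - \frac{49854}{\left(- \frac{1}{65}\right) \left(2 - 11\right)} - \frac{34959}{-18492} = - \frac{49854}{\left(- \frac{1}{65}\right) \left(2 - 11\right)} - - \frac{11653}{6164} = - \frac{49854}{\left(- \frac{1}{65}\right) \left(-9\right)} + \frac{11653}{6164} = - \frac{49854}{\frac{9}{65}} + \frac{11653}{6164} = \left(-49854\right) \frac{65}{9} + \frac{11653}{6164} = - \frac{1080170}{3} + \frac{11653}{6164} = - \frac{6658132921}{18492}$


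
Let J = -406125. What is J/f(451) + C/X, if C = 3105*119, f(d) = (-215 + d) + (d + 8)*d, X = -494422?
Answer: -55474625205/20493297478 ≈ -2.7070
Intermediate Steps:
f(d) = -215 + d + d*(8 + d) (f(d) = (-215 + d) + (8 + d)*d = (-215 + d) + d*(8 + d) = -215 + d + d*(8 + d))
C = 369495
J/f(451) + C/X = -406125/(-215 + 451**2 + 9*451) + 369495/(-494422) = -406125/(-215 + 203401 + 4059) + 369495*(-1/494422) = -406125/207245 - 369495/494422 = -406125*1/207245 - 369495/494422 = -81225/41449 - 369495/494422 = -55474625205/20493297478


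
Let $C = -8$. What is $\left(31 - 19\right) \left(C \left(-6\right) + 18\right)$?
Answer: $792$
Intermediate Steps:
$\left(31 - 19\right) \left(C \left(-6\right) + 18\right) = \left(31 - 19\right) \left(\left(-8\right) \left(-6\right) + 18\right) = \left(31 - 19\right) \left(48 + 18\right) = 12 \cdot 66 = 792$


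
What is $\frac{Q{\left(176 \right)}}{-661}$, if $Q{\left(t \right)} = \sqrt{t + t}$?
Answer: $- \frac{4 \sqrt{22}}{661} \approx -0.028384$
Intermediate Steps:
$Q{\left(t \right)} = \sqrt{2} \sqrt{t}$ ($Q{\left(t \right)} = \sqrt{2 t} = \sqrt{2} \sqrt{t}$)
$\frac{Q{\left(176 \right)}}{-661} = \frac{\sqrt{2} \sqrt{176}}{-661} = \sqrt{2} \cdot 4 \sqrt{11} \left(- \frac{1}{661}\right) = 4 \sqrt{22} \left(- \frac{1}{661}\right) = - \frac{4 \sqrt{22}}{661}$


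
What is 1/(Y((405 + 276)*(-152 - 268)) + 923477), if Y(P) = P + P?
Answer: 1/351437 ≈ 2.8455e-6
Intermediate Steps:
Y(P) = 2*P
1/(Y((405 + 276)*(-152 - 268)) + 923477) = 1/(2*((405 + 276)*(-152 - 268)) + 923477) = 1/(2*(681*(-420)) + 923477) = 1/(2*(-286020) + 923477) = 1/(-572040 + 923477) = 1/351437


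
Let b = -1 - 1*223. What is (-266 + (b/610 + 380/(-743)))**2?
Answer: 3657673879434436/51354358225 ≈ 71224.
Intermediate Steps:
b = -224 (b = -1 - 223 = -224)
(-266 + (b/610 + 380/(-743)))**2 = (-266 + (-224/610 + 380/(-743)))**2 = (-266 + (-224*1/610 + 380*(-1/743)))**2 = (-266 + (-112/305 - 380/743))**2 = (-266 - 199116/226615)**2 = (-60478706/226615)**2 = 3657673879434436/51354358225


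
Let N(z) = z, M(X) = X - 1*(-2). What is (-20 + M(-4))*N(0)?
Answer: 0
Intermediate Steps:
M(X) = 2 + X (M(X) = X + 2 = 2 + X)
(-20 + M(-4))*N(0) = (-20 + (2 - 4))*0 = (-20 - 2)*0 = -22*0 = 0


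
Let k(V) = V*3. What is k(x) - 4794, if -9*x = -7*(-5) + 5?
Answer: -14422/3 ≈ -4807.3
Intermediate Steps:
x = -40/9 (x = -(-7*(-5) + 5)/9 = -(35 + 5)/9 = -1/9*40 = -40/9 ≈ -4.4444)
k(V) = 3*V
k(x) - 4794 = 3*(-40/9) - 4794 = -40/3 - 4794 = -14422/3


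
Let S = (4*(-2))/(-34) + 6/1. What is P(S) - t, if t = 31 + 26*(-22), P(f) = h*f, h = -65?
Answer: 2307/17 ≈ 135.71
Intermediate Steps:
S = 106/17 (S = -8*(-1/34) + 6*1 = 4/17 + 6 = 106/17 ≈ 6.2353)
P(f) = -65*f
t = -541 (t = 31 - 572 = -541)
P(S) - t = -65*106/17 - 1*(-541) = -6890/17 + 541 = 2307/17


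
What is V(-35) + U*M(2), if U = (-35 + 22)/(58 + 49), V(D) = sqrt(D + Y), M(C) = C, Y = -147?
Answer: -26/107 + I*sqrt(182) ≈ -0.24299 + 13.491*I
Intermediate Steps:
V(D) = sqrt(-147 + D) (V(D) = sqrt(D - 147) = sqrt(-147 + D))
U = -13/107 ≈ -0.12150
V(-35) + U*M(2) = sqrt(-147 - 35) - 13/107*2 = sqrt(-182) - 26/107 = I*sqrt(182) - 26/107 = -26/107 + I*sqrt(182)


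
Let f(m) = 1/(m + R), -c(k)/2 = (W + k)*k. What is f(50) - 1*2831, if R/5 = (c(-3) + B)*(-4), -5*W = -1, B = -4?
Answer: -1319245/466 ≈ -2831.0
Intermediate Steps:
W = ⅕ (W = -⅕*(-1) = ⅕ ≈ 0.20000)
c(k) = -2*k*(⅕ + k) (c(k) = -2*(⅕ + k)*k = -2*k*(⅕ + k))
R = 416 (R = 5*((-⅖*(-3)*(1 + 5*(-3)) - 4)*(-4)) = 5*((-⅖*(-3)*(1 - 15) - 4)*(-4)) = 5*((-⅖*(-3)*(-14) - 4)*(-4)) = 5*((-84/5 - 4)*(-4)) = 5*(-104/5*(-4)) = 5*(416/5) = 416)
f(m) = 1/(416 + m) (f(m) = 1/(m + 416) = 1/(416 + m))
f(50) - 1*2831 = 1/(416 + 50) - 1*2831 = 1/466 - 2831 = -1319245/466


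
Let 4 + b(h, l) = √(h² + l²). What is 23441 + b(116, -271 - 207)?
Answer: 23437 + 2*√60485 ≈ 23929.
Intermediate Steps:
b(h, l) = -4 + √(h² + l²)
23441 + b(116, -271 - 207) = 23441 + (-4 + √(116² + (-271 - 207)²)) = 23441 + (-4 + √(13456 + (-478)²)) = 23441 + (-4 + √(13456 + 228484)) = 23441 + (-4 + √241940) = 23441 + (-4 + 2*√60485) = 23437 + 2*√60485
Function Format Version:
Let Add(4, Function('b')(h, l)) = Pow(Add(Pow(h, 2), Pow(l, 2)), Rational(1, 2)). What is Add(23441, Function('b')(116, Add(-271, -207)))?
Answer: Add(23437, Mul(2, Pow(60485, Rational(1, 2)))) ≈ 23929.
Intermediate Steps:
Function('b')(h, l) = Add(-4, Pow(Add(Pow(h, 2), Pow(l, 2)), Rational(1, 2)))
Add(23441, Function('b')(116, Add(-271, -207))) = Add(23441, Add(-4, Pow(Add(Pow(116, 2), Pow(Add(-271, -207), 2)), Rational(1, 2)))) = Add(23441, Add(-4, Pow(Add(13456, Pow(-478, 2)), Rational(1, 2)))) = Add(23441, Add(-4, Pow(Add(13456, 228484), Rational(1, 2)))) = Add(23441, Add(-4, Pow(241940, Rational(1, 2)))) = Add(23441, Add(-4, Mul(2, Pow(60485, Rational(1, 2))))) = Add(23437, Mul(2, Pow(60485, Rational(1, 2))))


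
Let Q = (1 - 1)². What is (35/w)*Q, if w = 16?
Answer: 0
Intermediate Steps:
Q = 0 (Q = 0² = 0)
(35/w)*Q = (35/16)*0 = 0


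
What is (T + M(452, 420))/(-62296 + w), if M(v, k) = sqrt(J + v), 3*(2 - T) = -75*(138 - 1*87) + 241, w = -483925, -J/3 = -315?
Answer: -3590/1638663 - sqrt(1397)/546221 ≈ -0.0022592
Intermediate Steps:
J = 945 (J = -3*(-315) = 945)
T = 3590/3 (T = 2 - (-75*(138 - 1*87) + 241)/3 = 2 - (-75*(138 - 87) + 241)/3 = 2 - (-75*51 + 241)/3 = 2 - (-3825 + 241)/3 = 2 - 1/3*(-3584) = 2 + 3584/3 = 3590/3 ≈ 1196.7)
M(v, k) = sqrt(945 + v)
(T + M(452, 420))/(-62296 + w) = (3590/3 + sqrt(945 + 452))/(-62296 - 483925) = (3590/3 + sqrt(1397))/(-546221) = (3590/3 + sqrt(1397))*(-1/546221) = -3590/1638663 - sqrt(1397)/546221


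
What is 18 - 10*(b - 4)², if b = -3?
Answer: -472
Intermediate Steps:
18 - 10*(b - 4)² = 18 - 10*(-3 - 4)² = 18 - 10*(-7)² = 18 - 10*49 = 18 - 490 = -472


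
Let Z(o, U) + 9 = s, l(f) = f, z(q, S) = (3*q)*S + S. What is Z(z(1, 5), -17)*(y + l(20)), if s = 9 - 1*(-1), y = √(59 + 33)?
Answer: 20 + 2*√23 ≈ 29.592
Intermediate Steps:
y = 2*√23 (y = √92 = 2*√23 ≈ 9.5917)
z(q, S) = S + 3*S*q (z(q, S) = 3*S*q + S = S + 3*S*q)
s = 10 (s = 9 + 1 = 10)
Z(o, U) = 1 (Z(o, U) = -9 + 10 = 1)
Z(z(1, 5), -17)*(y + l(20)) = 1*(2*√23 + 20) = 1*(20 + 2*√23) = 20 + 2*√23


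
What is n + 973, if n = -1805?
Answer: -832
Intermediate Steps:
n + 973 = -1805 + 973 = -832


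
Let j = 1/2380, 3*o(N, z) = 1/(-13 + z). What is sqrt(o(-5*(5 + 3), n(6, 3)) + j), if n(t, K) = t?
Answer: I*sqrt(601545)/3570 ≈ 0.21725*I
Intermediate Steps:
o(N, z) = 1/(3*(-13 + z))
j = 1/2380 ≈ 0.00042017
sqrt(o(-5*(5 + 3), n(6, 3)) + j) = sqrt(1/(3*(-13 + 6)) + 1/2380) = sqrt((1/3)/(-7) + 1/2380) = sqrt((1/3)*(-1/7) + 1/2380) = sqrt(-1/21 + 1/2380) = sqrt(-337/7140) = I*sqrt(601545)/3570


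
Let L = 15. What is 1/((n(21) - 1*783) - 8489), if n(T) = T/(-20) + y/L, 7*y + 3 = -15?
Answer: -140/1298251 ≈ -0.00010784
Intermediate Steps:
y = -18/7 (y = -3/7 + (1/7)*(-15) = -3/7 - 15/7 = -18/7 ≈ -2.5714)
n(T) = -6/35 - T/20 (n(T) = T/(-20) - 18/7/15 = T*(-1/20) - 18/7*1/15 = -T/20 - 6/35 = -6/35 - T/20)
1/((n(21) - 1*783) - 8489) = 1/(((-6/35 - 1/20*21) - 1*783) - 8489) = 1/(((-6/35 - 21/20) - 783) - 8489) = 1/((-171/140 - 783) - 8489) = 1/(-109791/140 - 8489) = 1/(-1298251/140) = -140/1298251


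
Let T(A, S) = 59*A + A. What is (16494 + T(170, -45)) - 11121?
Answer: 15573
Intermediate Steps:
T(A, S) = 60*A
(16494 + T(170, -45)) - 11121 = (16494 + 60*170) - 11121 = (16494 + 10200) - 11121 = 26694 - 11121 = 15573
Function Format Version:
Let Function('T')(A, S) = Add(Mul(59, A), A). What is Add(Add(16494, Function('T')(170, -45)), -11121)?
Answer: 15573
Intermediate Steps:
Function('T')(A, S) = Mul(60, A)
Add(Add(16494, Function('T')(170, -45)), -11121) = Add(Add(16494, Mul(60, 170)), -11121) = Add(Add(16494, 10200), -11121) = Add(26694, -11121) = 15573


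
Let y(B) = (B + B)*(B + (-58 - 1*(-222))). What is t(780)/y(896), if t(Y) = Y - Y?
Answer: 0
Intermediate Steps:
t(Y) = 0
y(B) = 2*B*(164 + B) (y(B) = (2*B)*(B + (-58 + 222)) = (2*B)*(B + 164) = (2*B)*(164 + B) = 2*B*(164 + B))
t(780)/y(896) = 0/((2*896*(164 + 896))) = 0/((2*896*1060)) = 0/1899520 = 0*(1/1899520) = 0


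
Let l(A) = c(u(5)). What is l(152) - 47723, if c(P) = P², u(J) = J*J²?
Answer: -32098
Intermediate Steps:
u(J) = J³
l(A) = 15625 (l(A) = (5³)² = 125² = 15625)
l(152) - 47723 = 15625 - 47723 = -32098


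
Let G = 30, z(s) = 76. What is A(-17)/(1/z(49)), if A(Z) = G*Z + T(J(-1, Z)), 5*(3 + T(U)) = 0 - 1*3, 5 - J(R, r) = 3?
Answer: -195168/5 ≈ -39034.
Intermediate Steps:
J(R, r) = 2 (J(R, r) = 5 - 1*3 = 5 - 3 = 2)
T(U) = -18/5 (T(U) = -3 + (0 - 1*3)/5 = -3 + (0 - 3)/5 = -3 + (1/5)*(-3) = -3 - 3/5 = -18/5)
A(Z) = -18/5 + 30*Z (A(Z) = 30*Z - 18/5 = -18/5 + 30*Z)
A(-17)/(1/z(49)) = (-18/5 + 30*(-17))/(1/76) = (-18/5 - 510)/(1/76) = -2568/5*76 = -195168/5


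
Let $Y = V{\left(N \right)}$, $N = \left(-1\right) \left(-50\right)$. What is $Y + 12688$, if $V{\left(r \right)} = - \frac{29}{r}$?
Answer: $\frac{634371}{50} \approx 12687.0$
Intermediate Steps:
$N = 50$
$Y = - \frac{29}{50} \approx -0.58$
$Y + 12688 = - \frac{29}{50} + 12688 = \frac{634371}{50}$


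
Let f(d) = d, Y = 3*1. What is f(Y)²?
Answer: 9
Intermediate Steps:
Y = 3
f(Y)² = 3² = 9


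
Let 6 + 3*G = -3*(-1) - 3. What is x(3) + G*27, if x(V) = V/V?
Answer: -53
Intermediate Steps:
x(V) = 1
G = -2 (G = -2 + (-3*(-1) - 3)/3 = -2 + (3 - 3)/3 = -2 + (1/3)*0 = -2 + 0 = -2)
x(3) + G*27 = 1 - 2*27 = 1 - 54 = -53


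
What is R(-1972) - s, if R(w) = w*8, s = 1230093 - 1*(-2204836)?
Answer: -3450705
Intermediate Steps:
s = 3434929 (s = 1230093 + 2204836 = 3434929)
R(w) = 8*w
R(-1972) - s = 8*(-1972) - 1*3434929 = -15776 - 3434929 = -3450705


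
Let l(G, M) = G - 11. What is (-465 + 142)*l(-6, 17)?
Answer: 5491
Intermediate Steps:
l(G, M) = -11 + G
(-465 + 142)*l(-6, 17) = (-465 + 142)*(-11 - 6) = -323*(-17) = 5491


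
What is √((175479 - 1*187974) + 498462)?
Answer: √485967 ≈ 697.11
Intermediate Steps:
√((175479 - 1*187974) + 498462) = √((175479 - 187974) + 498462) = √(-12495 + 498462) = √485967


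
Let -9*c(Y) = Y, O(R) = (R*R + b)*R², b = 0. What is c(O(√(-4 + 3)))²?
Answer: 1/81 ≈ 0.012346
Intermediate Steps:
O(R) = R⁴ (O(R) = (R*R + 0)*R² = (R² + 0)*R² = R²*R² = R⁴)
c(Y) = -Y/9
c(O(√(-4 + 3)))² = (-(-4 + 3)²/9)² = (-(√(-1))⁴/9)² = (-I⁴/9)² = (-⅑*1)² = (-⅑)² = 1/81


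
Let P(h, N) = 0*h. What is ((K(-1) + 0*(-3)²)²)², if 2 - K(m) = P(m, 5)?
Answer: 16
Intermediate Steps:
P(h, N) = 0
K(m) = 2 (K(m) = 2 - 1*0 = 2 + 0 = 2)
((K(-1) + 0*(-3)²)²)² = ((2 + 0*(-3)²)²)² = ((2 + 0*9)²)² = ((2 + 0)²)² = (2²)² = 4² = 16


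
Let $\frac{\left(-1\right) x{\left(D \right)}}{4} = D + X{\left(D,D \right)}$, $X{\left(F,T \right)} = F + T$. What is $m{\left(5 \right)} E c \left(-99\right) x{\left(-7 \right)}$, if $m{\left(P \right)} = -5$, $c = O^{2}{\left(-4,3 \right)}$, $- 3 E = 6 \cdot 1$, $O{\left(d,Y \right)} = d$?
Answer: $-1330560$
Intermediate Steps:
$E = -2$ ($E = - \frac{6 \cdot 1}{3} = \left(- \frac{1}{3}\right) 6 = -2$)
$c = 16$ ($c = \left(-4\right)^{2} = 16$)
$x{\left(D \right)} = - 12 D$ ($x{\left(D \right)} = - 4 \left(D + \left(D + D\right)\right) = - 4 \left(D + 2 D\right) = - 4 \cdot 3 D = - 12 D$)
$m{\left(5 \right)} E c \left(-99\right) x{\left(-7 \right)} = \left(-5\right) \left(-2\right) 16 \left(-99\right) \left(\left(-12\right) \left(-7\right)\right) = 10 \cdot 16 \left(-99\right) 84 = 160 \left(-99\right) 84 = \left(-15840\right) 84 = -1330560$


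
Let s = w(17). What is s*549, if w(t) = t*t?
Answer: 158661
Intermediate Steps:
w(t) = t²
s = 289 (s = 17² = 289)
s*549 = 289*549 = 158661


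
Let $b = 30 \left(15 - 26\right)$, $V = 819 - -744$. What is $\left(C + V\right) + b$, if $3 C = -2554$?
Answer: $\frac{1145}{3} \approx 381.67$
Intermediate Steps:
$V = 1563$ ($V = 819 + 744 = 1563$)
$b = -330$ ($b = 30 \left(-11\right) = -330$)
$C = - \frac{2554}{3}$ ($C = \frac{1}{3} \left(-2554\right) = - \frac{2554}{3} \approx -851.33$)
$\left(C + V\right) + b = \left(- \frac{2554}{3} + 1563\right) - 330 = \frac{2135}{3} - 330 = \frac{1145}{3}$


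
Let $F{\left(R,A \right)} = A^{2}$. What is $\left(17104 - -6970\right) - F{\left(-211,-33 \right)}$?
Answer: $22985$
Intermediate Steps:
$\left(17104 - -6970\right) - F{\left(-211,-33 \right)} = \left(17104 - -6970\right) - \left(-33\right)^{2} = \left(17104 + 6970\right) - 1089 = 24074 - 1089 = 22985$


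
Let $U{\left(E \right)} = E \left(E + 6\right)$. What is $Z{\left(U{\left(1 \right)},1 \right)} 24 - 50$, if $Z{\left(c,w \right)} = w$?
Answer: $-26$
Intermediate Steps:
$U{\left(E \right)} = E \left(6 + E\right)$
$Z{\left(U{\left(1 \right)},1 \right)} 24 - 50 = 1 \cdot 24 - 50 = 24 - 50 = -26$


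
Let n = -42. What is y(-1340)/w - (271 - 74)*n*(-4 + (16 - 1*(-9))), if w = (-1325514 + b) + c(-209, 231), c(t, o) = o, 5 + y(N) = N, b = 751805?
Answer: 99644097757/573478 ≈ 1.7375e+5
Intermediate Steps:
y(N) = -5 + N
w = -573478 (w = (-1325514 + 751805) + 231 = -573709 + 231 = -573478)
y(-1340)/w - (271 - 74)*n*(-4 + (16 - 1*(-9))) = (-5 - 1340)/(-573478) - (271 - 74)*(-42*(-4 + (16 - 1*(-9)))) = -1345*(-1/573478) - 197*(-42*(-4 + (16 + 9))) = 1345/573478 - 197*(-42*(-4 + 25)) = 1345/573478 - 197*(-42*21) = 1345/573478 - 197*(-882) = 1345/573478 - 1*(-173754) = 1345/573478 + 173754 = 99644097757/573478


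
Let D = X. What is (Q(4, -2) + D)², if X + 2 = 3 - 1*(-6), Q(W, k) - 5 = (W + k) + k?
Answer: 144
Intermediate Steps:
Q(W, k) = 5 + W + 2*k (Q(W, k) = 5 + ((W + k) + k) = 5 + (W + 2*k) = 5 + W + 2*k)
X = 7 (X = -2 + (3 - 1*(-6)) = -2 + (3 + 6) = -2 + 9 = 7)
D = 7
(Q(4, -2) + D)² = ((5 + 4 + 2*(-2)) + 7)² = ((5 + 4 - 4) + 7)² = (5 + 7)² = 12² = 144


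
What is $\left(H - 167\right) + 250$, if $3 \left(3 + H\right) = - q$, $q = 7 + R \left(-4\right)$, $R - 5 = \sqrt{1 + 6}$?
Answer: $\frac{253}{3} + \frac{4 \sqrt{7}}{3} \approx 87.861$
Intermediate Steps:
$R = 5 + \sqrt{7}$ ($R = 5 + \sqrt{1 + 6} = 5 + \sqrt{7} \approx 7.6458$)
$q = -13 - 4 \sqrt{7}$ ($q = 7 + \left(5 + \sqrt{7}\right) \left(-4\right) = 7 - \left(20 + 4 \sqrt{7}\right) = -13 - 4 \sqrt{7} \approx -23.583$)
$H = \frac{4}{3} + \frac{4 \sqrt{7}}{3}$ ($H = -3 + \frac{\left(-1\right) \left(-13 - 4 \sqrt{7}\right)}{3} = -3 + \frac{13 + 4 \sqrt{7}}{3} = -3 + \left(\frac{13}{3} + \frac{4 \sqrt{7}}{3}\right) = \frac{4}{3} + \frac{4 \sqrt{7}}{3} \approx 4.861$)
$\left(H - 167\right) + 250 = \left(\left(\frac{4}{3} + \frac{4 \sqrt{7}}{3}\right) - 167\right) + 250 = \left(- \frac{497}{3} + \frac{4 \sqrt{7}}{3}\right) + 250 = \frac{253}{3} + \frac{4 \sqrt{7}}{3}$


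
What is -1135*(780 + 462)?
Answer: -1409670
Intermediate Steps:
-1135*(780 + 462) = -1135*1242 = -1409670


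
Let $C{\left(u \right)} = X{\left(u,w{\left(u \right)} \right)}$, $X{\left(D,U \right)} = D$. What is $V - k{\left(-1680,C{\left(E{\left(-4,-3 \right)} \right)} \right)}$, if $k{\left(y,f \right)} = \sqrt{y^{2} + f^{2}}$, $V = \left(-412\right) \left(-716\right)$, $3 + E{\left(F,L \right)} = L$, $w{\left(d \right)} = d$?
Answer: $294992 - 6 \sqrt{78401} \approx 2.9331 \cdot 10^{5}$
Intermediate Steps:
$E{\left(F,L \right)} = -3 + L$
$C{\left(u \right)} = u$
$V = 294992$
$k{\left(y,f \right)} = \sqrt{f^{2} + y^{2}}$
$V - k{\left(-1680,C{\left(E{\left(-4,-3 \right)} \right)} \right)} = 294992 - \sqrt{\left(-3 - 3\right)^{2} + \left(-1680\right)^{2}} = 294992 - \sqrt{\left(-6\right)^{2} + 2822400} = 294992 - \sqrt{36 + 2822400} = 294992 - \sqrt{2822436} = 294992 - 6 \sqrt{78401}$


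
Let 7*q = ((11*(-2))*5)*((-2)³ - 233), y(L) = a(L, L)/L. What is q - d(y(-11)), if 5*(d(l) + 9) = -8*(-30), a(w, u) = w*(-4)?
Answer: 26237/7 ≈ 3748.1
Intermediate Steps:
a(w, u) = -4*w
y(L) = -4 (y(L) = (-4*L)/L = -4)
d(l) = 39 (d(l) = -9 + (-8*(-30))/5 = -9 + (⅕)*240 = -9 + 48 = 39)
q = 26510/7 (q = (((11*(-2))*5)*((-2)³ - 233))/7 = ((-22*5)*(-8 - 233))/7 = (-110*(-241))/7 = (⅐)*26510 = 26510/7 ≈ 3787.1)
q - d(y(-11)) = 26510/7 - 1*39 = 26510/7 - 39 = 26237/7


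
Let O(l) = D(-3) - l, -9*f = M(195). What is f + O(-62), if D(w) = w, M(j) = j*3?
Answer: -6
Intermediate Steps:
M(j) = 3*j
f = -65 (f = -195/3 = -⅑*585 = -65)
O(l) = -3 - l
f + O(-62) = -65 + (-3 - 1*(-62)) = -65 + (-3 + 62) = -65 + 59 = -6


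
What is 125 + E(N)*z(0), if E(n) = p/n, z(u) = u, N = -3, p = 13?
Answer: 125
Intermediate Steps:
E(n) = 13/n
125 + E(N)*z(0) = 125 + (13/(-3))*0 = 125 + (13*(-⅓))*0 = 125 - 13/3*0 = 125 + 0 = 125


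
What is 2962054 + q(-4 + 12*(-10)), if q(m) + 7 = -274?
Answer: 2961773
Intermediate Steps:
q(m) = -281 (q(m) = -7 - 274 = -281)
2962054 + q(-4 + 12*(-10)) = 2962054 - 281 = 2961773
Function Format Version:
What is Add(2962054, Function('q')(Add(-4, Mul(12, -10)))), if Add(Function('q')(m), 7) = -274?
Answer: 2961773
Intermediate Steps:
Function('q')(m) = -281 (Function('q')(m) = Add(-7, -274) = -281)
Add(2962054, Function('q')(Add(-4, Mul(12, -10)))) = Add(2962054, -281) = 2961773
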